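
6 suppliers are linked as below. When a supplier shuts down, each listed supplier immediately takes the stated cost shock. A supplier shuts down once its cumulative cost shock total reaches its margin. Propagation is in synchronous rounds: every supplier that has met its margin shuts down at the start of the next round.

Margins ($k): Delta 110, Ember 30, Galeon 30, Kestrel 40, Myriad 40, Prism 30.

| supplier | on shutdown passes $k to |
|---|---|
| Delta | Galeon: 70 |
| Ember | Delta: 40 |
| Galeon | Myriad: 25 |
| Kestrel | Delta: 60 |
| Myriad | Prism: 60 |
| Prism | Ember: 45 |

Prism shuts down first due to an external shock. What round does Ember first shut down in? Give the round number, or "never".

Round 1 — Prism shuts down (initial).
  Ember: +45 → 45 ≥ 30
Round 2 — Ember shuts down.
  Delta: +40 → 40 < 110
No further shutdowns.

2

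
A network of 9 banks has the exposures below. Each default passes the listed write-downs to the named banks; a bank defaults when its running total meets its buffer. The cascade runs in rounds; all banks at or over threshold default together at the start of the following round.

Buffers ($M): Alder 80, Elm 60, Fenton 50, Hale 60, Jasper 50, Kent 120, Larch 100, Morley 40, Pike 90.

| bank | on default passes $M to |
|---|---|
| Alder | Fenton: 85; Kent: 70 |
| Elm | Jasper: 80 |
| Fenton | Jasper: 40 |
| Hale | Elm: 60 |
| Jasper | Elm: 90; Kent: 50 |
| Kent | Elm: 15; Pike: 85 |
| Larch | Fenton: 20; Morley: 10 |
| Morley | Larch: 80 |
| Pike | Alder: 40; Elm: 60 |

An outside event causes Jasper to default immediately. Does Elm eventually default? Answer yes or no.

yes

Round 1 — Jasper defaults (initial).
  Elm: +90 → 90 ≥ 60
  Kent: +50 → 50 < 120
Round 2 — Elm defaults.
No further defaults.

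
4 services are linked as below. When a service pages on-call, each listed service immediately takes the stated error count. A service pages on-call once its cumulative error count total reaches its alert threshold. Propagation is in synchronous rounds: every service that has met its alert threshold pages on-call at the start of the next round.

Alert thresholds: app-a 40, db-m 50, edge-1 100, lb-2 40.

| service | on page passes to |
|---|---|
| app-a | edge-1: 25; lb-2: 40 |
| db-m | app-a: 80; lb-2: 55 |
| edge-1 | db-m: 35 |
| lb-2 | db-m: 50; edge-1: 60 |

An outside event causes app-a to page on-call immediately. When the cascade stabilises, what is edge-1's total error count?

85

Round 1 — app-a pages on-call (initial).
  edge-1: +25 → 25 < 100
  lb-2: +40 → 40 ≥ 40
Round 2 — lb-2 pages on-call.
  db-m: +50 → 50 ≥ 50
  edge-1: +60 → 85 < 100
Round 3 — db-m pages on-call.
No further pages.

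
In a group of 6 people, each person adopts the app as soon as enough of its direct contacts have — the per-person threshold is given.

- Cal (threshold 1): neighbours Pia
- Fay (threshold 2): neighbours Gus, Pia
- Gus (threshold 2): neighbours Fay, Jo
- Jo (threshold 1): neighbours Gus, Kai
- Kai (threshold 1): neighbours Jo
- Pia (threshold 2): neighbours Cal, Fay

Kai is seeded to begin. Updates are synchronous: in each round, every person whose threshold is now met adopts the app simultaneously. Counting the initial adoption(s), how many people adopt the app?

Round 1 — Kai adopts the app (initial).
Round 2 — checking thresholds:
  Jo: 1 of 2 neighbours ≥ 1, adopts the app.
Round 3 — no new adoptions; cascade stops.

2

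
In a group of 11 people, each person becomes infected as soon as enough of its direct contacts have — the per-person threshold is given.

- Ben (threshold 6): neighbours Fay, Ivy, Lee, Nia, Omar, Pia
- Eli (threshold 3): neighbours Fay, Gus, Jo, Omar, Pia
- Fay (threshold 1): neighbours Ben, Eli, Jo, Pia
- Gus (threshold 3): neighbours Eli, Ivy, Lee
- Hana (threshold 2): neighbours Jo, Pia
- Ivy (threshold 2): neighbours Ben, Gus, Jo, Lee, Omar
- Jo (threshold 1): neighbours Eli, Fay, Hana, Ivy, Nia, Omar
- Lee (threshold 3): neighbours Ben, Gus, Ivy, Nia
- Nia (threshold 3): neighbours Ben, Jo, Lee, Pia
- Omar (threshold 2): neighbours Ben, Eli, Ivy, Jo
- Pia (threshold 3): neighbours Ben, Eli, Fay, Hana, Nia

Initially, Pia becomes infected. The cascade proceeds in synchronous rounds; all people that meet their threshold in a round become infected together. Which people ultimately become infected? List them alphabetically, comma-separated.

Eli, Fay, Hana, Ivy, Jo, Omar, Pia

Round 1 — Pia becomes infected (initial).
Round 2 — checking thresholds:
  Ben: 1 of 6 neighbours < 6, not yet.
  Eli: 1 of 5 neighbours < 3, not yet.
  Fay: 1 of 4 neighbours ≥ 1, becomes infected.
  Hana: 1 of 2 neighbours < 2, not yet.
  Nia: 1 of 4 neighbours < 3, not yet.
Round 3 — checking thresholds:
  Ben: 2 of 6 neighbours < 6, not yet.
  Eli: 2 of 5 neighbours < 3, not yet.
  Hana: 1 of 2 neighbours < 2, not yet.
  Jo: 1 of 6 neighbours ≥ 1, becomes infected.
  Nia: 1 of 4 neighbours < 3, not yet.
Round 4 — checking thresholds:
  Ben: 2 of 6 neighbours < 6, not yet.
  Eli: 3 of 5 neighbours ≥ 3, becomes infected.
  Hana: 2 of 2 neighbours ≥ 2, becomes infected.
  Ivy: 1 of 5 neighbours < 2, not yet.
  Nia: 2 of 4 neighbours < 3, not yet.
  Omar: 1 of 4 neighbours < 2, not yet.
Round 5 — checking thresholds:
  Ben: 2 of 6 neighbours < 6, not yet.
  Gus: 1 of 3 neighbours < 3, not yet.
  Ivy: 1 of 5 neighbours < 2, not yet.
  Nia: 2 of 4 neighbours < 3, not yet.
  Omar: 2 of 4 neighbours ≥ 2, becomes infected.
Round 6 — checking thresholds:
  Ben: 3 of 6 neighbours < 6, not yet.
  Gus: 1 of 3 neighbours < 3, not yet.
  Ivy: 2 of 5 neighbours ≥ 2, becomes infected.
  Nia: 2 of 4 neighbours < 3, not yet.
Round 7 — no new infections; cascade stops.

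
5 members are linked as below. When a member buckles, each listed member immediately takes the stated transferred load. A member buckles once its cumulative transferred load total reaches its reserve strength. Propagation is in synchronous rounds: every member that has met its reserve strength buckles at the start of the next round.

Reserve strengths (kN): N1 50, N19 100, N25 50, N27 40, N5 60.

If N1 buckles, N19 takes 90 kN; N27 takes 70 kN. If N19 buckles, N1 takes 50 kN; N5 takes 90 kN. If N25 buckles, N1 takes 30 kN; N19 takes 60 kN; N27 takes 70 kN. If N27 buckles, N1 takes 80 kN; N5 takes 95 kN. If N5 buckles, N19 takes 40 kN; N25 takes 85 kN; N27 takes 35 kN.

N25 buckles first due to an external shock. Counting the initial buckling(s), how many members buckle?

5

Round 1 — N25 buckles (initial).
  N1: +30 → 30 < 50
  N19: +60 → 60 < 100
  N27: +70 → 70 ≥ 40
Round 2 — N27 buckles.
  N1: +80 → 110 ≥ 50
  N5: +95 → 95 ≥ 60
Round 3 — N1, N5 buckle.
  N19: +90+40 → 190 ≥ 100
Round 4 — N19 buckles.
No further bucklings.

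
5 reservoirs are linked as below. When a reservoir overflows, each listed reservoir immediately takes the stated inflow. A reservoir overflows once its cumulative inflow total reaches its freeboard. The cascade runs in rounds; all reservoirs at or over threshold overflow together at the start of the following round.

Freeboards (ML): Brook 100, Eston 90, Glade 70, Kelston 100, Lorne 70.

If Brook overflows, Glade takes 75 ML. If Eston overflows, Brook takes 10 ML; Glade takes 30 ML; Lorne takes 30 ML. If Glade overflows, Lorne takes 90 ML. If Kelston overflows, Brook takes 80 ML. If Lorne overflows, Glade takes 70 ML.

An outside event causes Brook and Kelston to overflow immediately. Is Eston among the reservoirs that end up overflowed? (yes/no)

no

Round 1 — Brook, Kelston overflow (initial).
  Glade: +75 → 75 ≥ 70
Round 2 — Glade overflows.
  Lorne: +90 → 90 ≥ 70
Round 3 — Lorne overflows.
No further overflows.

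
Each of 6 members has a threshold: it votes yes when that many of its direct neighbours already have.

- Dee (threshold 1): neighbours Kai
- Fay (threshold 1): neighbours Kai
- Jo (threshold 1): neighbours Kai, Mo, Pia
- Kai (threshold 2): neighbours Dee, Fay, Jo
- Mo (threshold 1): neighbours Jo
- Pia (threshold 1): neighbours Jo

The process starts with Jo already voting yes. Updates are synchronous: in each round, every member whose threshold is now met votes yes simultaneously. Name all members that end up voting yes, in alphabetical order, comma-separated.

Round 1 — Jo votes yes (initial).
Round 2 — checking thresholds:
  Kai: 1 of 3 neighbours < 2, not yet.
  Mo: 1 of 1 neighbours ≥ 1, votes yes.
  Pia: 1 of 1 neighbours ≥ 1, votes yes.
Round 3 — no new yes votes; cascade stops.

Jo, Mo, Pia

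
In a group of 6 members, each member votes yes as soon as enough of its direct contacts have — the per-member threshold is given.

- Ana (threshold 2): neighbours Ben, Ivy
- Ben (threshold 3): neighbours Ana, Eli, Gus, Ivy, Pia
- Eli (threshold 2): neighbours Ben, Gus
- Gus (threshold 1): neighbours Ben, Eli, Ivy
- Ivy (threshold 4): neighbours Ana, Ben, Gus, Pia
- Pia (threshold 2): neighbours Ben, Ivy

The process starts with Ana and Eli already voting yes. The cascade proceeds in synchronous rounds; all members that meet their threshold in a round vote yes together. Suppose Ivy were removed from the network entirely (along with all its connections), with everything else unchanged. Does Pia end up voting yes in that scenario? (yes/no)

no

With Ivy removed:
Round 1 — Ana, Eli vote yes (initial).
Round 2 — checking thresholds:
  Ben: 2 of 4 neighbours < 3, below threshold.
  Gus: 1 of 2 neighbours ≥ 1, votes yes.
Round 3 — checking thresholds:
  Ben: 3 of 4 neighbours ≥ 3, votes yes.
Round 4 — no new yes votes; cascade stops.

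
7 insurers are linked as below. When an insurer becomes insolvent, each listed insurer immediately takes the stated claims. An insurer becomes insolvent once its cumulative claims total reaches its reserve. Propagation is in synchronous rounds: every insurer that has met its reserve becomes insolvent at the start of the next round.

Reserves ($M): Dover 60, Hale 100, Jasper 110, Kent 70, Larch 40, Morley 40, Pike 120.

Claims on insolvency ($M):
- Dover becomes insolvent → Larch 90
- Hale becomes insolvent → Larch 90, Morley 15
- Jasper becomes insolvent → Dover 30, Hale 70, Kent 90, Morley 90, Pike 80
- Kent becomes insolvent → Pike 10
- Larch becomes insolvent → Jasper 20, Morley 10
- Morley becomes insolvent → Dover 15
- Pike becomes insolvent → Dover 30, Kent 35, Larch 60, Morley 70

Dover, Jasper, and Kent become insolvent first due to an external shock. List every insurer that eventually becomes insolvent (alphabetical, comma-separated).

Dover, Jasper, Kent, Larch, Morley

Round 1 — Dover, Jasper, Kent become insolvent (initial).
  Hale: +70 → 70 < 100
  Larch: +90 → 90 ≥ 40
  Morley: +90 → 90 ≥ 40
  Pike: +80+10 → 90 < 120
Round 2 — Larch, Morley become insolvent.
No further insolvencies.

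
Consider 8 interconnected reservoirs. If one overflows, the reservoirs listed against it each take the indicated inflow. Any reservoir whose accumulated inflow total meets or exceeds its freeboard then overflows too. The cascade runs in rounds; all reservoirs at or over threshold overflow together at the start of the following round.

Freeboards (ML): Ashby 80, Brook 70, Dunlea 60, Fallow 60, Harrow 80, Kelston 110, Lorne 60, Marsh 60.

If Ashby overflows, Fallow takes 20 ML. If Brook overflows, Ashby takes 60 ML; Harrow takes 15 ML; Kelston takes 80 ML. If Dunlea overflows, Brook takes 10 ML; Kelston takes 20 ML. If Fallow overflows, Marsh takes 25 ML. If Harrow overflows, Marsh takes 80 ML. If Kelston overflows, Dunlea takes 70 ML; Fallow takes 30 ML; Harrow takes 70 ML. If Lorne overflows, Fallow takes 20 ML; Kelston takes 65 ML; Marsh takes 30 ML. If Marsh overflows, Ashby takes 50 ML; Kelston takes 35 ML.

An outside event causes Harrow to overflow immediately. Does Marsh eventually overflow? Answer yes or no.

yes

Round 1 — Harrow overflows (initial).
  Marsh: +80 → 80 ≥ 60
Round 2 — Marsh overflows.
  Ashby: +50 → 50 < 80
  Kelston: +35 → 35 < 110
No further overflows.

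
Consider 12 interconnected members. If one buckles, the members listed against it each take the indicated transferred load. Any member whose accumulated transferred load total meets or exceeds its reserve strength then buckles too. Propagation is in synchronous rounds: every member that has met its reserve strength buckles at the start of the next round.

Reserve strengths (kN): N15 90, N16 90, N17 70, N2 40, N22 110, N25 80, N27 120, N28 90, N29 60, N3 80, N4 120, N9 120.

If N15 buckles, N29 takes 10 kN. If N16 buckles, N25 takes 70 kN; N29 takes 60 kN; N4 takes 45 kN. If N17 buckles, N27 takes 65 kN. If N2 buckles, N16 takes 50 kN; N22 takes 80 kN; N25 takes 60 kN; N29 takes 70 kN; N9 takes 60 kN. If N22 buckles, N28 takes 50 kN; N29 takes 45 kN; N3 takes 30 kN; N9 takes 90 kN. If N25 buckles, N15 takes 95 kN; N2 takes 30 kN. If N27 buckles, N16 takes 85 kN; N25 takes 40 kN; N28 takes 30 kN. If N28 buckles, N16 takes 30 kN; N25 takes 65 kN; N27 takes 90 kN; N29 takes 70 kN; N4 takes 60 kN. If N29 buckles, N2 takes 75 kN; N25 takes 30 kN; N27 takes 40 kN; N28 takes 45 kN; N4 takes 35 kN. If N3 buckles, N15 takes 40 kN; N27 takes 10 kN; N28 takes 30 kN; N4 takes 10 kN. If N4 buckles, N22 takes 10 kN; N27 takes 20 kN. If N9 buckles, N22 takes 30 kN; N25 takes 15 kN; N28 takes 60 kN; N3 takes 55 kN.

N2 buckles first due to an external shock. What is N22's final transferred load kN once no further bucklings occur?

Round 1 — N2 buckles (initial).
  N16: +50 → 50 < 90
  N22: +80 → 80 < 110
  N25: +60 → 60 < 80
  N29: +70 → 70 ≥ 60
  N9: +60 → 60 < 120
Round 2 — N29 buckles.
  N25: +30 → 90 ≥ 80
  N27: +40 → 40 < 120
  N28: +45 → 45 < 90
  N4: +35 → 35 < 120
Round 3 — N25 buckles.
  N15: +95 → 95 ≥ 90
Round 4 — N15 buckles.
No further bucklings.

80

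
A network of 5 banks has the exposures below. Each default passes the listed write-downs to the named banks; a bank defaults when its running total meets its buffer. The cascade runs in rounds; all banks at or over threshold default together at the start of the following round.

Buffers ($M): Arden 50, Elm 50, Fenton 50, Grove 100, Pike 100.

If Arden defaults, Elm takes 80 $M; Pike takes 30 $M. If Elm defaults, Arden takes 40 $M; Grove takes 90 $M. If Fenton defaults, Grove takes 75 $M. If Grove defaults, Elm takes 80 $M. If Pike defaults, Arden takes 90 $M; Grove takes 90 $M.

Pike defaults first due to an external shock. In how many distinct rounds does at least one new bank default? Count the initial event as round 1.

4

Round 1 — Pike defaults (initial).
  Arden: +90 → 90 ≥ 50
  Grove: +90 → 90 < 100
Round 2 — Arden defaults.
  Elm: +80 → 80 ≥ 50
Round 3 — Elm defaults.
  Grove: +90 → 180 ≥ 100
Round 4 — Grove defaults.
No further defaults.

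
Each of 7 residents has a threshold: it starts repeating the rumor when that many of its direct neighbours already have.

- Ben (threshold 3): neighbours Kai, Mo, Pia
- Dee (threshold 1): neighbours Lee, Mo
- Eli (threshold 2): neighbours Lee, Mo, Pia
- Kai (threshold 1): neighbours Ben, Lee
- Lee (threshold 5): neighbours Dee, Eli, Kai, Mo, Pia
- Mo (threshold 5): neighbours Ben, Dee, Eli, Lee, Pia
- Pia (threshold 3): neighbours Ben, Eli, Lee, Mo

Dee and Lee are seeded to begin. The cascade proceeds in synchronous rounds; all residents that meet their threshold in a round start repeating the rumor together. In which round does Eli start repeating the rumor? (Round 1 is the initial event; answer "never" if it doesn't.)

Round 1 — Dee, Lee start repeating the rumor (initial).
Round 2 — checking thresholds:
  Eli: 1 of 3 neighbours < 2, not yet.
  Kai: 1 of 2 neighbours ≥ 1, starts repeating the rumor.
  Mo: 2 of 5 neighbours < 5, not yet.
  Pia: 1 of 4 neighbours < 3, not yet.
Round 3 — no new spreads; cascade stops.

never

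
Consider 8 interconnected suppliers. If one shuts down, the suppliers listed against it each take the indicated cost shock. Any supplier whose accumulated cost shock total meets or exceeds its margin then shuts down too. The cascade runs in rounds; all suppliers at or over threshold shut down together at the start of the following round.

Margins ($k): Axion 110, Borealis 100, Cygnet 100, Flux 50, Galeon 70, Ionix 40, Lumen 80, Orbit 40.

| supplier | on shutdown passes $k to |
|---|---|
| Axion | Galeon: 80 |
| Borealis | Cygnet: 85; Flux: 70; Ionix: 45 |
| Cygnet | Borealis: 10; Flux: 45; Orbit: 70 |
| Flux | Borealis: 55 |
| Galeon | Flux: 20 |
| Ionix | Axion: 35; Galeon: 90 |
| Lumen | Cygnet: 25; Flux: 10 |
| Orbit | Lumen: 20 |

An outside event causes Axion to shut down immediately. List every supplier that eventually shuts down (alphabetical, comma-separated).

Axion, Galeon

Round 1 — Axion shuts down (initial).
  Galeon: +80 → 80 ≥ 70
Round 2 — Galeon shuts down.
  Flux: +20 → 20 < 50
No further shutdowns.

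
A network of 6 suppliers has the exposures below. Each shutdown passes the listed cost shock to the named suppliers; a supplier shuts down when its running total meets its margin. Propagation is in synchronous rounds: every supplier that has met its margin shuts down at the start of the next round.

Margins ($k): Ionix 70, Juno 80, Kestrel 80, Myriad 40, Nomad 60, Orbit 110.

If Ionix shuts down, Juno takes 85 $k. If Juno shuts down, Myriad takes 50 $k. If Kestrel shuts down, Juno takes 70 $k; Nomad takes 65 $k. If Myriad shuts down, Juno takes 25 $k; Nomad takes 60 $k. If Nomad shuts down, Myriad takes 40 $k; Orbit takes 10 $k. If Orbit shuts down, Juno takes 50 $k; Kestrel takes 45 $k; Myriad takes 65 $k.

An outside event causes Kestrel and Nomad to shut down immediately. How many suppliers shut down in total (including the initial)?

Round 1 — Kestrel, Nomad shut down (initial).
  Juno: +70 → 70 < 80
  Myriad: +40 → 40 ≥ 40
  Orbit: +10 → 10 < 110
Round 2 — Myriad shuts down.
  Juno: +25 → 95 ≥ 80
Round 3 — Juno shuts down.
No further shutdowns.

4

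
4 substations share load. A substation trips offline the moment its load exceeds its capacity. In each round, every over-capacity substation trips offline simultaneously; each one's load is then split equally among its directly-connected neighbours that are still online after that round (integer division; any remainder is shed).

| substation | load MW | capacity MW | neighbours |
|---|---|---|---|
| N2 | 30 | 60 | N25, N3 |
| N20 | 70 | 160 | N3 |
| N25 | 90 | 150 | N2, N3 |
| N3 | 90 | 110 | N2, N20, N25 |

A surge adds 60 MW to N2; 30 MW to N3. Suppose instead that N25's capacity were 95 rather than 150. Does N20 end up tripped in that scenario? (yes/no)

no

With N25's capacity at 95:
Round 1 — N2 at 90 > 60; N3 at 120 > 110. N2, N3 trip offline.
  N2 sheds 90 MW to N25: 90 each.
    N25: 90+90 = 180 > 95
  N3 sheds 120 MW to N20, N25: 60 each.
    N20: 70+60 = 130 ≤ 160
    N25: 180+60 = 240 > 95
Round 2 — N25 trips offline.
  N25 sheds 240 MW: no online neighbours, lost.
No further trips.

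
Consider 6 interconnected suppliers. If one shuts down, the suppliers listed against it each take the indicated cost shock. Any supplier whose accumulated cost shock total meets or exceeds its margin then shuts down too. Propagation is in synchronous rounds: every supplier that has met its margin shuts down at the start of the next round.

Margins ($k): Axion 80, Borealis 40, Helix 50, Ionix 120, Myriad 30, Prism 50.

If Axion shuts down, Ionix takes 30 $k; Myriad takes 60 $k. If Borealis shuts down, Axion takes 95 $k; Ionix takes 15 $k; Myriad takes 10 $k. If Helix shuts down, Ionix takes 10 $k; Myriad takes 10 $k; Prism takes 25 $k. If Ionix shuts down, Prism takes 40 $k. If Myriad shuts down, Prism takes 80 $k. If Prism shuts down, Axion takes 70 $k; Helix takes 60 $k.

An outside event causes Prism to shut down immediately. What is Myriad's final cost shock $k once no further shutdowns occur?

Round 1 — Prism shuts down (initial).
  Axion: +70 → 70 < 80
  Helix: +60 → 60 ≥ 50
Round 2 — Helix shuts down.
  Ionix: +10 → 10 < 120
  Myriad: +10 → 10 < 30
No further shutdowns.

10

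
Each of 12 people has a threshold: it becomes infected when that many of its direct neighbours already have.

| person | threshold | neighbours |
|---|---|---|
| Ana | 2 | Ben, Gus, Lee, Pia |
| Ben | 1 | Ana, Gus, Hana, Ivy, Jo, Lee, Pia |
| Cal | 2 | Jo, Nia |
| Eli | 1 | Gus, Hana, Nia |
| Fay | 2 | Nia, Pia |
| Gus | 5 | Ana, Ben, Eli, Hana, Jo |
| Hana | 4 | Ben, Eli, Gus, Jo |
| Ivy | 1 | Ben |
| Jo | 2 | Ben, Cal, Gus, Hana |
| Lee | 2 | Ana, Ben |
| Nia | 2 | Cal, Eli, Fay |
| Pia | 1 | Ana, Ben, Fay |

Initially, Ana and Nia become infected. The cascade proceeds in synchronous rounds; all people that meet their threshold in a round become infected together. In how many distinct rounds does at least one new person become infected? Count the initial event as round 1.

Round 1 — Ana, Nia become infected (initial).
Round 2 — checking thresholds:
  Ben: 1 of 7 neighbours ≥ 1, becomes infected.
  Cal: 1 of 2 neighbours < 2, not yet.
  Eli: 1 of 3 neighbours ≥ 1, becomes infected.
  Fay: 1 of 2 neighbours < 2, not yet.
  Gus: 1 of 5 neighbours < 5, not yet.
  Lee: 1 of 2 neighbours < 2, not yet.
  Pia: 1 of 3 neighbours ≥ 1, becomes infected.
Round 3 — checking thresholds:
  Cal: 1 of 2 neighbours < 2, not yet.
  Fay: 2 of 2 neighbours ≥ 2, becomes infected.
  Gus: 3 of 5 neighbours < 5, not yet.
  Hana: 2 of 4 neighbours < 4, not yet.
  Ivy: 1 of 1 neighbours ≥ 1, becomes infected.
  Jo: 1 of 4 neighbours < 2, not yet.
  Lee: 2 of 2 neighbours ≥ 2, becomes infected.
Round 4 — no new infections; cascade stops.

3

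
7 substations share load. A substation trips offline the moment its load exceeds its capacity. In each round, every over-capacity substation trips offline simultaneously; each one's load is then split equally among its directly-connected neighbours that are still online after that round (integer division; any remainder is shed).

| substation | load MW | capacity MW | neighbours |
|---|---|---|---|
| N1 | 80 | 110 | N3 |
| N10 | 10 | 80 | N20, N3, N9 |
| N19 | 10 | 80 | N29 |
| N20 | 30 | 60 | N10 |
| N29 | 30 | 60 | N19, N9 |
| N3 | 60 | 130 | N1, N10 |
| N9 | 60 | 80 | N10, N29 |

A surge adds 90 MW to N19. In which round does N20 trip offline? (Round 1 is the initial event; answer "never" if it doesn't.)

5

Round 1 — N19 at 100 > 80. N19 trips offline.
  N19 sheds 100 MW to N29: 100 each.
    N29: 30+100 = 130 > 60
Round 2 — N29 trips offline.
  N29 sheds 130 MW to N9: 130 each.
    N9: 60+130 = 190 > 80
Round 3 — N9 trips offline.
  N9 sheds 190 MW to N10: 190 each.
    N10: 10+190 = 200 > 80
Round 4 — N10 trips offline.
  N10 sheds 200 MW to N20, N3: 100 each.
    N20: 30+100 = 130 > 60
    N3: 60+100 = 160 > 130
Round 5 — N20, N3 trip offline.
  N20 sheds 130 MW: no online neighbours, lost.
  N3 sheds 160 MW to N1: 160 each.
    N1: 80+160 = 240 > 110
Round 6 — N1 trips offline.
  N1 sheds 240 MW: no online neighbours, lost.
No further trips.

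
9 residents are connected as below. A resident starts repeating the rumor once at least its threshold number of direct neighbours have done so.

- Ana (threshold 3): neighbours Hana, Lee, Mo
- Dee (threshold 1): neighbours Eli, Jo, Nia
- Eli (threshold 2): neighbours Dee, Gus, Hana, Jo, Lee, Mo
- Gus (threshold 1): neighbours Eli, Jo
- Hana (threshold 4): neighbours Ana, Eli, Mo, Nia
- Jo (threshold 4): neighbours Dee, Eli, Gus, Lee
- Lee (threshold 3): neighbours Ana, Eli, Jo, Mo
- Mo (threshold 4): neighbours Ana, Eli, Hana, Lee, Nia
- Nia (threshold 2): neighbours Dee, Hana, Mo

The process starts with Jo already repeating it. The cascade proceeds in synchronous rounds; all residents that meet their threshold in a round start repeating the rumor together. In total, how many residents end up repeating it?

4

Round 1 — Jo starts repeating the rumor (initial).
Round 2 — checking thresholds:
  Dee: 1 of 3 neighbours ≥ 1, starts repeating the rumor.
  Eli: 1 of 6 neighbours < 2, below threshold.
  Gus: 1 of 2 neighbours ≥ 1, starts repeating the rumor.
  Lee: 1 of 4 neighbours < 3, below threshold.
Round 3 — checking thresholds:
  Eli: 3 of 6 neighbours ≥ 2, starts repeating the rumor.
  Lee: 1 of 4 neighbours < 3, below threshold.
  Nia: 1 of 3 neighbours < 2, below threshold.
Round 4 — no new spreads; cascade stops.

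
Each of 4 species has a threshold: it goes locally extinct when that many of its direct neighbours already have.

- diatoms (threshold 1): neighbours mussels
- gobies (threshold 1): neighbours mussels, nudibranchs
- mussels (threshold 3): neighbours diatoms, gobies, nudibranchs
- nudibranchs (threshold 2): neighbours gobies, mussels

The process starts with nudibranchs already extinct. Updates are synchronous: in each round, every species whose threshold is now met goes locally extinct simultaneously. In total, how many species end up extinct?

Round 1 — nudibranchs goes locally extinct (initial).
Round 2 — checking thresholds:
  gobies: 1 of 2 neighbours ≥ 1, goes locally extinct.
  mussels: 1 of 3 neighbours < 3, holds.
Round 3 — no new extinctions; cascade stops.

2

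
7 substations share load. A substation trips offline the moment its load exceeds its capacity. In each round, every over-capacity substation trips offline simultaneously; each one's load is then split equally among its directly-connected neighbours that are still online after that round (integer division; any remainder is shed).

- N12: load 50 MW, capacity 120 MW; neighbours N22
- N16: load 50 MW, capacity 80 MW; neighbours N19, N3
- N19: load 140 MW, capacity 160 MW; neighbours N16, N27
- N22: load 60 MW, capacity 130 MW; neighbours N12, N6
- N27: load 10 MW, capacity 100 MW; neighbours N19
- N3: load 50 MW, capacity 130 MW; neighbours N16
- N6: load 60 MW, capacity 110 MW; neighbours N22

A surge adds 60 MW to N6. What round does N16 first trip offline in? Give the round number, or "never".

never

Round 1 — N6 at 120 > 110. N6 trips offline.
  N6 sheds 120 MW to N22: 120 each.
    N22: 60+120 = 180 > 130
Round 2 — N22 trips offline.
  N22 sheds 180 MW to N12: 180 each.
    N12: 50+180 = 230 > 120
Round 3 — N12 trips offline.
  N12 sheds 230 MW: no online neighbours, lost.
No further trips.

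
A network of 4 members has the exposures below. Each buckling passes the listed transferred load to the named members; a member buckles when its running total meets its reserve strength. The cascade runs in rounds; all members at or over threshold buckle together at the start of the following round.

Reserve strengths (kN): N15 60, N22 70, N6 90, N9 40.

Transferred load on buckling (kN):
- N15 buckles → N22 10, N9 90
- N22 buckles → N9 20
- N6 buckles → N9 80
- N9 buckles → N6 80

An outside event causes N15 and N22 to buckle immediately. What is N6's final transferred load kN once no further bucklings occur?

Round 1 — N15, N22 buckle (initial).
  N9: +90+20 → 110 ≥ 40
Round 2 — N9 buckles.
  N6: +80 → 80 < 90
No further bucklings.

80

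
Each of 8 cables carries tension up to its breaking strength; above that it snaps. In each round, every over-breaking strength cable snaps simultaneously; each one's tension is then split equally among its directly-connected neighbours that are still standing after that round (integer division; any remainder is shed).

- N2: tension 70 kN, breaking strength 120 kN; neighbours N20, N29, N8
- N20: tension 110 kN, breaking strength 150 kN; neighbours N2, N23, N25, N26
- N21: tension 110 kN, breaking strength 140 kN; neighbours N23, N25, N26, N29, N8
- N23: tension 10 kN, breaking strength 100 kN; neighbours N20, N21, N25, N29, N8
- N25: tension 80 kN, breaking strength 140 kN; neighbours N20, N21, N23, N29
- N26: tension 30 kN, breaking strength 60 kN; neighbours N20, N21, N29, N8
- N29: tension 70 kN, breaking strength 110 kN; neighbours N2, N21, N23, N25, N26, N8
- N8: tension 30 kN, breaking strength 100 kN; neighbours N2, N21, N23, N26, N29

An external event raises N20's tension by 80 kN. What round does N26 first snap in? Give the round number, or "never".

2

Round 1 — N20 at 190 > 150. N20 snaps.
  N20 sheds 190 kN to N2, N23, N25, N26: 47 each (2 lost).
    N2: 70+47 = 117 ≤ 120
    N23: 10+47 = 57 ≤ 100
    N25: 80+47 = 127 ≤ 140
    N26: 30+47 = 77 > 60
Round 2 — N26 snaps.
  N26 sheds 77 kN to N21, N29, N8: 25 each (2 lost).
    N21: 110+25 = 135 ≤ 140
    N29: 70+25 = 95 ≤ 110
    N8: 30+25 = 55 ≤ 100
No further breaks.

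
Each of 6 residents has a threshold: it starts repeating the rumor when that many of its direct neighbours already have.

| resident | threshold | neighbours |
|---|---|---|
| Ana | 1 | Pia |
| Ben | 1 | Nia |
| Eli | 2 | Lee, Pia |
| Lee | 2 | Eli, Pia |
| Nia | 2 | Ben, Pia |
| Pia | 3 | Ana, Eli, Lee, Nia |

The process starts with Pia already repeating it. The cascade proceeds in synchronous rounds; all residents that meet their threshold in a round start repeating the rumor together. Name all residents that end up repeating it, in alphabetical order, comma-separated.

Ana, Pia

Round 1 — Pia starts repeating the rumor (initial).
Round 2 — checking thresholds:
  Ana: 1 of 1 neighbours ≥ 1, starts repeating the rumor.
  Eli: 1 of 2 neighbours < 2, below threshold.
  Lee: 1 of 2 neighbours < 2, below threshold.
  Nia: 1 of 2 neighbours < 2, below threshold.
Round 3 — no new spreads; cascade stops.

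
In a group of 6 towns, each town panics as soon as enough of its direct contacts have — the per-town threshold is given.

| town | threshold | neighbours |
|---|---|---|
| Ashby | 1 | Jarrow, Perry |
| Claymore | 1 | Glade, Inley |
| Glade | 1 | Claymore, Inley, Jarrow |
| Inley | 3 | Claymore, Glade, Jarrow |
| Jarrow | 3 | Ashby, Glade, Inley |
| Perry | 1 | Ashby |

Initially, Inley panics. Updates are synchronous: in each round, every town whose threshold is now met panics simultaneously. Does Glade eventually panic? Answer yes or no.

yes

Round 1 — Inley panics (initial).
Round 2 — checking thresholds:
  Claymore: 1 of 2 neighbours ≥ 1, panics.
  Glade: 1 of 3 neighbours ≥ 1, panics.
  Jarrow: 1 of 3 neighbours < 3, holds.
Round 3 — no new panics; cascade stops.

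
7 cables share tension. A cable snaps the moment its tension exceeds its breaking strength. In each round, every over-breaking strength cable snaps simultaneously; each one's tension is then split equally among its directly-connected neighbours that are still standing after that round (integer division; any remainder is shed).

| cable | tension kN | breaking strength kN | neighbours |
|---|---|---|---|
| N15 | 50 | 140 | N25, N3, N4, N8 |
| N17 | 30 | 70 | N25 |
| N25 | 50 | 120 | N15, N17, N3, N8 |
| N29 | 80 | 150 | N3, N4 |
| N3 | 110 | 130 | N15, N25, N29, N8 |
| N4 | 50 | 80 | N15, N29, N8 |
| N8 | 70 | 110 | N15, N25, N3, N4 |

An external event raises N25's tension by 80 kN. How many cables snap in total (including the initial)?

6

Round 1 — N25 at 130 > 120. N25 snaps.
  N25 sheds 130 kN to N15, N17, N3, N8: 32 each (2 lost).
    N15: 50+32 = 82 ≤ 140
    N17: 30+32 = 62 ≤ 70
    N3: 110+32 = 142 > 130
    N8: 70+32 = 102 ≤ 110
Round 2 — N3 snaps.
  N3 sheds 142 kN to N15, N29, N8: 47 each (1 lost).
    N15: 82+47 = 129 ≤ 140
    N29: 80+47 = 127 ≤ 150
    N8: 102+47 = 149 > 110
Round 3 — N8 snaps.
  N8 sheds 149 kN to N15, N4: 74 each (1 lost).
    N15: 129+74 = 203 > 140
    N4: 50+74 = 124 > 80
Round 4 — N15, N4 snap.
  N15 sheds 203 kN: no online neighbours, lost.
  N4 sheds 124 kN to N29: 124 each.
    N29: 127+124 = 251 > 150
Round 5 — N29 snaps.
  N29 sheds 251 kN: no online neighbours, lost.
No further breaks.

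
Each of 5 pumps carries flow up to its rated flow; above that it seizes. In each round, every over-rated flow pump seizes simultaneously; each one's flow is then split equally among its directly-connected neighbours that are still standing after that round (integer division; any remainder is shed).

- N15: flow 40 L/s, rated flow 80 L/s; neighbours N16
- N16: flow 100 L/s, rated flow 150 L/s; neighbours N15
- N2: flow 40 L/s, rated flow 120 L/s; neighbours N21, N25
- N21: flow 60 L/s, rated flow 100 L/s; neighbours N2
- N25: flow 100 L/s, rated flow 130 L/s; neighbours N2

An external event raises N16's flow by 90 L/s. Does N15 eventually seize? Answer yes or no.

yes

Round 1 — N16 at 190 > 150. N16 seizes.
  N16 sheds 190 L/s to N15: 190 each.
    N15: 40+190 = 230 > 80
Round 2 — N15 seizes.
  N15 sheds 230 L/s: no online neighbours, lost.
No further seizures.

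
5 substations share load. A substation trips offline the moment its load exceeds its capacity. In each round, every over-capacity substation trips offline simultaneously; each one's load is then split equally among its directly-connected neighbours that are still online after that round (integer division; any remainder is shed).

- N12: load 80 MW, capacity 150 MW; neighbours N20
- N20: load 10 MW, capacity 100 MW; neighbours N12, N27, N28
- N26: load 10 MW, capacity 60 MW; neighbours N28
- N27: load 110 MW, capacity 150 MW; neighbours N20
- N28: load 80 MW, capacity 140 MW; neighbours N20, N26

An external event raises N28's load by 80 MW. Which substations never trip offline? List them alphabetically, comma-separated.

Round 1 — N28 at 160 > 140. N28 trips offline.
  N28 sheds 160 MW to N20, N26: 80 each.
    N20: 10+80 = 90 ≤ 100
    N26: 10+80 = 90 > 60
Round 2 — N26 trips offline.
  N26 sheds 90 MW: no online neighbours, lost.
No further trips.

N12, N20, N27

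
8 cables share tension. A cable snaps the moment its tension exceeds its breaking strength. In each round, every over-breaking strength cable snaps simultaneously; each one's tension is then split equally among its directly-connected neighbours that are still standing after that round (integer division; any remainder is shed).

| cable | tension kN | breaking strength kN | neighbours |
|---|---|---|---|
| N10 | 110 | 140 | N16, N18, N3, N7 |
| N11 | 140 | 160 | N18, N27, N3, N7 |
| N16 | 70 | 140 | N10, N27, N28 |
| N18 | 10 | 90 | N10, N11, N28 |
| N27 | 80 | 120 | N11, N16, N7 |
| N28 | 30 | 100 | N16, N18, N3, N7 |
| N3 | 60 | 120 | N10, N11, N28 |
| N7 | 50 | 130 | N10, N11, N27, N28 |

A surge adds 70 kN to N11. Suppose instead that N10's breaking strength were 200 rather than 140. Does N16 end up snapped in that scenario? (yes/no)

yes

With N10's breaking strength at 200:
Round 1 — N11 at 210 > 160. N11 snaps.
  N11 sheds 210 kN to N18, N27, N3, N7: 52 each (2 lost).
    N18: 10+52 = 62 ≤ 90
    N27: 80+52 = 132 > 120
    N3: 60+52 = 112 ≤ 120
    N7: 50+52 = 102 ≤ 130
Round 2 — N27 snaps.
  N27 sheds 132 kN to N16, N7: 66 each.
    N16: 70+66 = 136 ≤ 140
    N7: 102+66 = 168 > 130
Round 3 — N7 snaps.
  N7 sheds 168 kN to N10, N28: 84 each.
    N10: 110+84 = 194 ≤ 200
    N28: 30+84 = 114 > 100
Round 4 — N28 snaps.
  N28 sheds 114 kN to N16, N18, N3: 38 each.
    N16: 136+38 = 174 > 140
    N18: 62+38 = 100 > 90
    N3: 112+38 = 150 > 120
Round 5 — N16, N18, N3 snap.
  N16 sheds 174 kN to N10: 174 each.
    N10: 194+174 = 368 > 200
  N18 sheds 100 kN to N10: 100 each.
    N10: 368+100 = 468 > 200
  N3 sheds 150 kN to N10: 150 each.
    N10: 468+150 = 618 > 200
Round 6 — N10 snaps.
  N10 sheds 618 kN: no online neighbours, lost.
No further breaks.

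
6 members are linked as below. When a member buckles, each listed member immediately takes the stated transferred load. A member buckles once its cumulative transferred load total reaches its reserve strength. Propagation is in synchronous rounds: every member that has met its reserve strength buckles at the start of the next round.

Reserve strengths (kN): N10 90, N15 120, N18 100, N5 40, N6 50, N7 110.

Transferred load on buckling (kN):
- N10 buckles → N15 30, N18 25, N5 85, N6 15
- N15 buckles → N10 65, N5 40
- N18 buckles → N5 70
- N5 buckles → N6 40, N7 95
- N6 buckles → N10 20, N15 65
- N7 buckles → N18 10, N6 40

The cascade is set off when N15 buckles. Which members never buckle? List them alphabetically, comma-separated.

Round 1 — N15 buckles (initial).
  N10: +65 → 65 < 90
  N5: +40 → 40 ≥ 40
Round 2 — N5 buckles.
  N6: +40 → 40 < 50
  N7: +95 → 95 < 110
No further bucklings.

N10, N18, N6, N7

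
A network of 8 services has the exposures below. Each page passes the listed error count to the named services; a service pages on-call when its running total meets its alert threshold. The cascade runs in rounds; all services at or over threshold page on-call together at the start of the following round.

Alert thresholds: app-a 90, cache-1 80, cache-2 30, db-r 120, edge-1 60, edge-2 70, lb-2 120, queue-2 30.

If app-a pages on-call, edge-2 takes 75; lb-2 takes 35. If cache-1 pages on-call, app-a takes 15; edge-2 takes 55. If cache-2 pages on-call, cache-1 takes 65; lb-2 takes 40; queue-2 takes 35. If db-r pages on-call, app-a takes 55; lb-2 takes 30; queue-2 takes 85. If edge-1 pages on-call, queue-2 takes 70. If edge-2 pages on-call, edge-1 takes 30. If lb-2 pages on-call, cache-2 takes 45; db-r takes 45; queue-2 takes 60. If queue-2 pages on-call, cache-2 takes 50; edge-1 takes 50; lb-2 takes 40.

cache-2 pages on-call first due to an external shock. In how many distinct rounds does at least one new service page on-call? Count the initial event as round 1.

2

Round 1 — cache-2 pages on-call (initial).
  cache-1: +65 → 65 < 80
  lb-2: +40 → 40 < 120
  queue-2: +35 → 35 ≥ 30
Round 2 — queue-2 pages on-call.
  edge-1: +50 → 50 < 60
  lb-2: +40 → 80 < 120
No further pages.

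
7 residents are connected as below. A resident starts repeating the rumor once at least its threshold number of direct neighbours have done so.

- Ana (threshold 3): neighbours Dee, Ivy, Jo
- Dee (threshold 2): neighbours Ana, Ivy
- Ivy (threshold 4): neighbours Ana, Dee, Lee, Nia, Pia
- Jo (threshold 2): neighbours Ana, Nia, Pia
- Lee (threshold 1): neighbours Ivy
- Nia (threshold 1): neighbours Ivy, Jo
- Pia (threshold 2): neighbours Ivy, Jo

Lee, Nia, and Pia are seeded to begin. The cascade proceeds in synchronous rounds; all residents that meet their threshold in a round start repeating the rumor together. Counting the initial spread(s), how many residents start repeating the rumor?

4

Round 1 — Lee, Nia, Pia start repeating the rumor (initial).
Round 2 — checking thresholds:
  Ivy: 3 of 5 neighbours < 4, holds.
  Jo: 2 of 3 neighbours ≥ 2, starts repeating the rumor.
Round 3 — no new spreads; cascade stops.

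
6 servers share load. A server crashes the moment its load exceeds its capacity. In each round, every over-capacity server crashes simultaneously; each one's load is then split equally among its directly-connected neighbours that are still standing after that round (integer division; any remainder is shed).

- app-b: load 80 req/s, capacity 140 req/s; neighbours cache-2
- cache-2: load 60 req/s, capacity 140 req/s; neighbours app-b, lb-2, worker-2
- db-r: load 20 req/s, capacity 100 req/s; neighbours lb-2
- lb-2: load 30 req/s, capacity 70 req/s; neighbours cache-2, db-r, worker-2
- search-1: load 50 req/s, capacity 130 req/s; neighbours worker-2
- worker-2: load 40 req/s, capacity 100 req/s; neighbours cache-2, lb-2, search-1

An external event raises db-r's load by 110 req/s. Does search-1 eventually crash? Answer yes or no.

no

Round 1 — db-r at 130 > 100. db-r crashes.
  db-r sheds 130 req/s to lb-2: 130 each.
    lb-2: 30+130 = 160 > 70
Round 2 — lb-2 crashes.
  lb-2 sheds 160 req/s to cache-2, worker-2: 80 each.
    cache-2: 60+80 = 140 ≤ 140
    worker-2: 40+80 = 120 > 100
Round 3 — worker-2 crashes.
  worker-2 sheds 120 req/s to cache-2, search-1: 60 each.
    cache-2: 140+60 = 200 > 140
    search-1: 50+60 = 110 ≤ 130
Round 4 — cache-2 crashes.
  cache-2 sheds 200 req/s to app-b: 200 each.
    app-b: 80+200 = 280 > 140
Round 5 — app-b crashes.
  app-b sheds 280 req/s: no online neighbours, lost.
No further crashes.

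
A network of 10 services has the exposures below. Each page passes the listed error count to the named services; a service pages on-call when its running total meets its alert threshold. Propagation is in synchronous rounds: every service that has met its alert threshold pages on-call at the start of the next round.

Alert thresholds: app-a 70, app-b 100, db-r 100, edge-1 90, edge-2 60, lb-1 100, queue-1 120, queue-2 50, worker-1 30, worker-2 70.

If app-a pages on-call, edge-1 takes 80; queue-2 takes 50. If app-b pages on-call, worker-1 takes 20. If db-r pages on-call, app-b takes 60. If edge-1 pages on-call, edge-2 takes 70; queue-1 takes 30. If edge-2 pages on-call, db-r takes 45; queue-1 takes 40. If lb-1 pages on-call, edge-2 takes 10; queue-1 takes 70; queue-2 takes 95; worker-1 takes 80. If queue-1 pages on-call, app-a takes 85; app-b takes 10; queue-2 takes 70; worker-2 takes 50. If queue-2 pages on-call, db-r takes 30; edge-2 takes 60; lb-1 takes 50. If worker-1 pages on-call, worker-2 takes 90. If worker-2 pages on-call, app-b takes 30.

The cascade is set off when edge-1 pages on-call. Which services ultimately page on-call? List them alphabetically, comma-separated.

Round 1 — edge-1 pages on-call (initial).
  edge-2: +70 → 70 ≥ 60
  queue-1: +30 → 30 < 120
Round 2 — edge-2 pages on-call.
  db-r: +45 → 45 < 100
  queue-1: +40 → 70 < 120
No further pages.

edge-1, edge-2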